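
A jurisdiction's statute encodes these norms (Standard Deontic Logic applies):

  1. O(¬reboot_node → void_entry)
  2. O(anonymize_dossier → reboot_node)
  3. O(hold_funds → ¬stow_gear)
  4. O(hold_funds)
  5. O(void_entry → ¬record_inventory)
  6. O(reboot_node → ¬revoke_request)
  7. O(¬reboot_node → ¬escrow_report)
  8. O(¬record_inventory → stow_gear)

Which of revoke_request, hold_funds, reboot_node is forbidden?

Premise 4 states O(hold_funds) outright.
With premise 3, O(hold_funds → ¬stow_gear), the K-axiom yields O(¬stow_gear).
Premise 8, O(¬record_inventory → stow_gear), contraposes to O(¬stow_gear → record_inventory); with O(¬stow_gear) we get O(record_inventory).
Premise 5, O(void_entry → ¬record_inventory), contraposes to O(record_inventory → ¬void_entry); with O(record_inventory) we get O(¬void_entry).
Premise 1 is O(¬reboot_node → void_entry); contrapositively O(¬void_entry → reboot_node). Since O(¬void_entry) holds, K gives O(reboot_node).
Applying K to premise 6 (O(reboot_node → ¬revoke_request)) and O(reboot_node) yields O(¬revoke_request).
So O(¬revoke_request) holds, i.e. revoke_request is forbidden. None of the other listed options is forbidden under the premises.

revoke_request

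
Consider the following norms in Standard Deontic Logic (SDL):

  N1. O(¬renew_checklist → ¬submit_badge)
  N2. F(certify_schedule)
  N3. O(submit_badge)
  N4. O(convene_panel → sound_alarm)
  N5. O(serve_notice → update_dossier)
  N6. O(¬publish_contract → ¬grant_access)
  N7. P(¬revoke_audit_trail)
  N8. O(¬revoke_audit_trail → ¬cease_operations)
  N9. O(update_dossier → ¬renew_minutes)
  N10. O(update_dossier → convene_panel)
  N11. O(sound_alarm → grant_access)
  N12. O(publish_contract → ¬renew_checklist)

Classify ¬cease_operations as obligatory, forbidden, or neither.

Neither

Premise 8 is O(¬revoke_audit_trail → ¬cease_operations), but O(¬revoke_audit_trail) is not derivable from the premises (the permission P(¬revoke_audit_trail) asserts only ¬O(revoke_audit_trail), not O(¬revoke_audit_trail)), so it does not yield O(¬cease_operations).
No premise or chain of K-axiom applications forces O(¬cease_operations), and none forces O(cease_operations). So ¬cease_operations is neither obligatory nor forbidden under these norms.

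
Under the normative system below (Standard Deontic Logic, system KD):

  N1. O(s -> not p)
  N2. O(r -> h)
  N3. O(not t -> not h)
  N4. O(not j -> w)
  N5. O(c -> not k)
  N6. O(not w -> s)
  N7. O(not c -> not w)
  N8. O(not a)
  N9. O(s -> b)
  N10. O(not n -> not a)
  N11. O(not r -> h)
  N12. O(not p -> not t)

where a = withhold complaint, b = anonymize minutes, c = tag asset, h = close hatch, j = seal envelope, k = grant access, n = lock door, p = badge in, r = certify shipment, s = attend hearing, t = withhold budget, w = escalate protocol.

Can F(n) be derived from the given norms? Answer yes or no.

Premise 10 is O(not n -> not a); even if O(not a) held, inferring O(not n) would be affirming the consequent — invalid.
No other premise forces O(not n). An ideal world satisfying every premise can still have n true, so F(n) is not derivable.

No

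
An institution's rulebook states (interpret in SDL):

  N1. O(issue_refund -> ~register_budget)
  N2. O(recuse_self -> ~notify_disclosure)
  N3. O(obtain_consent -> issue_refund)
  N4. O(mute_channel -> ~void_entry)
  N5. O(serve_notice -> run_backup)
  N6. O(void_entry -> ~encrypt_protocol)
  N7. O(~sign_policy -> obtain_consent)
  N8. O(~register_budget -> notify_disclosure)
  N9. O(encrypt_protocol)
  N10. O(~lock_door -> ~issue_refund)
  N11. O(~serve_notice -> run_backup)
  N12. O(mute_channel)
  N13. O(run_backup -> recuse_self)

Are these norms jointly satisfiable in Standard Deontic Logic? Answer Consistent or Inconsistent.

Consistent

Premise 6 is O(void_entry -> ~encrypt_protocol), but O(void_entry) is not derivable from the premises, so it does not yield O(~encrypt_protocol).
So O(~encrypt_protocol) is not derivable, and the apparent clash with O(encrypt_protocol) does not arise.
A world satisfying every obligation exists (e.g. encrypt_protocol=true, issue_refund=false, lock_door=false, mute_channel=true, notify_disclosure=false, obtain_consent=false, recuse_self=true, register_budget=true, run_backup=true, serve_notice=false, sign_policy=true, void_entry=false); no atom is both obligatory and forbidden, so the set is consistent.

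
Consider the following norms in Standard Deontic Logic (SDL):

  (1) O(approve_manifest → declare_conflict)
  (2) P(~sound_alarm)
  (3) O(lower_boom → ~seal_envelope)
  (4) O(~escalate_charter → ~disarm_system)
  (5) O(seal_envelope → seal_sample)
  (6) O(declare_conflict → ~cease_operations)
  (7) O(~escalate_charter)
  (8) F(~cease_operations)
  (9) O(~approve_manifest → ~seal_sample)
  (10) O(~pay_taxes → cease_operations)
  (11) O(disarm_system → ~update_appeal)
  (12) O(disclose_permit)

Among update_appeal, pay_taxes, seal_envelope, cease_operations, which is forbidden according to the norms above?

seal_envelope

Premise 8 is F(~cease_operations), i.e. O(cease_operations).
The contrapositive of premise 6 (O(declare_conflict → ~cease_operations)) is O(cease_operations → ~declare_conflict), and O(cease_operations) is already established, so O(~declare_conflict).
Premise 1 is O(approve_manifest → declare_conflict); contrapositively O(~declare_conflict → ~approve_manifest). Since O(~declare_conflict) holds, K gives O(~approve_manifest).
From O(~approve_manifest) and premise 9, O(~approve_manifest → ~seal_sample), we obtain O(~seal_sample).
Premise 5, O(seal_envelope → seal_sample), contraposes to O(~seal_sample → ~seal_envelope); with O(~seal_sample) we get O(~seal_envelope).
So O(~seal_envelope) holds, i.e. seal_envelope is forbidden. None of the other listed options is forbidden under the premises.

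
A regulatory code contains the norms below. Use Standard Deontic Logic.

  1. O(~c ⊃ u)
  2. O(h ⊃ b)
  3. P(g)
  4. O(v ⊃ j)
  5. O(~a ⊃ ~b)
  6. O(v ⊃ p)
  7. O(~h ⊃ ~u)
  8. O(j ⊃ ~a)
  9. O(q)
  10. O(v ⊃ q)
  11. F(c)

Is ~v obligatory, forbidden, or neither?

Premise 11 is F(c), i.e. O(~c).
Applying K to premise 1 (O(~c ⊃ u)) and O(~c) yields O(u).
Premise 7 is O(~h ⊃ ~u); contrapositively O(u ⊃ h). Since O(u) holds, K gives O(h).
From O(h) and premise 2, O(h ⊃ b), we obtain O(b).
Premise 5 is O(~a ⊃ ~b); contrapositively O(b ⊃ a). Since O(b) holds, K gives O(a).
Premise 8 is O(j ⊃ ~a); contrapositively O(a ⊃ ~j). Since O(a) holds, K gives O(~j).
Premise 4 is O(v ⊃ j); contrapositively O(~j ⊃ ~v). Since O(~j) holds, K gives O(~v).
Premises 3, 6, 9, 10 do not contribute to this derivation.
Hence ~v is obligatory.

Obligatory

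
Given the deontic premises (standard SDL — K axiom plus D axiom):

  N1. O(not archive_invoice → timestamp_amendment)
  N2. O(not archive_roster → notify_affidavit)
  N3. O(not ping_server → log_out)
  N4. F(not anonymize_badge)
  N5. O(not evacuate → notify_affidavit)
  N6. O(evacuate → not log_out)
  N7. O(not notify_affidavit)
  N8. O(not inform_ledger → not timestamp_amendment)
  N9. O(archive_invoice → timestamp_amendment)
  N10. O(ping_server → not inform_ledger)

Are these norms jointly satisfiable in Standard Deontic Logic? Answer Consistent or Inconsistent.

By case analysis on not archive_invoice: premise 1 gives O(not archive_invoice → timestamp_amendment) and premise 9 gives O(archive_invoice → timestamp_amendment), so O(timestamp_amendment) either way.
The contrapositive of premise 8 (O(not inform_ledger → not timestamp_amendment)) is O(timestamp_amendment → inform_ledger), and O(timestamp_amendment) is already established, so O(inform_ledger).
Premise 10, O(ping_server → not inform_ledger), contraposes to O(inform_ledger → not ping_server); with O(inform_ledger) we get O(not ping_server).
Applying K to premise 3 (O(not ping_server → log_out)) and O(not ping_server) yields O(log_out).
Premise 6, O(evacuate → not log_out), contraposes to O(log_out → not evacuate); with O(log_out) we get O(not evacuate).
With premise 5, O(not evacuate → notify_affidavit), the K-axiom yields O(notify_affidavit).
However, premise 7 gives O(not notify_affidavit).
We now have both O(notify_affidavit) and O(not notify_affidavit) — notify_affidavit is simultaneously obligatory and forbidden, violating the D-axiom.

Inconsistent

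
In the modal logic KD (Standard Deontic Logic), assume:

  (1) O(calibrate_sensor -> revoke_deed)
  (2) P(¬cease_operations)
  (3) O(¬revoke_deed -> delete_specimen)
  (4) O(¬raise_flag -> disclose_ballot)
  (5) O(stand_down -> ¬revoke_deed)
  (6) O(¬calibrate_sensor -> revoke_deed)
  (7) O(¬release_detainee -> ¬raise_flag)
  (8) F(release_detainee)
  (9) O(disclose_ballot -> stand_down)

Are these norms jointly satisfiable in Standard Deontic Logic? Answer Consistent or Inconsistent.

Inconsistent

By case analysis on ¬calibrate_sensor: premise 6 gives O(¬calibrate_sensor -> revoke_deed) and premise 1 gives O(calibrate_sensor -> revoke_deed), so O(revoke_deed) either way.
Premise 5, O(stand_down -> ¬revoke_deed), contraposes to O(revoke_deed -> ¬stand_down); with O(revoke_deed) we get O(¬stand_down).
Premise 9 is O(disclose_ballot -> stand_down); contrapositively O(¬stand_down -> ¬disclose_ballot). Since O(¬stand_down) holds, K gives O(¬disclose_ballot).
Premise 4, O(¬raise_flag -> disclose_ballot), contraposes to O(¬disclose_ballot -> raise_flag); with O(¬disclose_ballot) we get O(raise_flag).
The contrapositive of premise 7 (O(¬release_detainee -> ¬raise_flag)) is O(raise_flag -> release_detainee), and O(raise_flag) is already established, so O(release_detainee).
But premise 8, F(release_detainee), means O(¬release_detainee).
We now have both O(release_detainee) and O(¬release_detainee) — release_detainee is simultaneously obligatory and forbidden, violating the D-axiom.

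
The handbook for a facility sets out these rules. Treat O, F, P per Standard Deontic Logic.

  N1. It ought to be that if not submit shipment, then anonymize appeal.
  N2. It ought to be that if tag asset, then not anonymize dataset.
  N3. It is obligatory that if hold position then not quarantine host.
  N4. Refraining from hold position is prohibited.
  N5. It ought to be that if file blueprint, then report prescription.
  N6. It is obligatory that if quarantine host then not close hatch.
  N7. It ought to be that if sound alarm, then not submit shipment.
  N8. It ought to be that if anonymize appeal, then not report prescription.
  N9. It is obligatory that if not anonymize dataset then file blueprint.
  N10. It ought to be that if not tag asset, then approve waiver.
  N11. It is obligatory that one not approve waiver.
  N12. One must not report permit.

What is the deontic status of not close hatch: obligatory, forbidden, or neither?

Neither

Premise 6 is O(quarantine_host → ¬close_hatch), but O(quarantine_host) is not derivable from the premises, so it does not yield O(¬close_hatch).
No premise or chain of K-axiom applications forces O(¬close_hatch), and none forces O(close_hatch). So ¬close_hatch is neither obligatory nor forbidden under these norms.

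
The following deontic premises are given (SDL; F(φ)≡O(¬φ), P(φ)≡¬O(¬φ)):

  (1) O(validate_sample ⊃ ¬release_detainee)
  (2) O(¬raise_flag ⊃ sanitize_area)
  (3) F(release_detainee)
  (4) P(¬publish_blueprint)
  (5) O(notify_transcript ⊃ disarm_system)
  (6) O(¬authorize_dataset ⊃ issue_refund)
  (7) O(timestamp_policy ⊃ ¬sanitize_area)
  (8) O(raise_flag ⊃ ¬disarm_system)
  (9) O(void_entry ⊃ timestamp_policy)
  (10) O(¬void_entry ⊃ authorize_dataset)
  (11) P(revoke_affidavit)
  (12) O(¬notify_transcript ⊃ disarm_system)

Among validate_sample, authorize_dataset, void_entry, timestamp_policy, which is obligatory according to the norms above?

By case analysis on ¬notify_transcript: premise 12 gives O(¬notify_transcript ⊃ disarm_system) and premise 5 gives O(notify_transcript ⊃ disarm_system), so O(disarm_system) either way.
Premise 8, O(raise_flag ⊃ ¬disarm_system), contraposes to O(disarm_system ⊃ ¬raise_flag); with O(disarm_system) we get O(¬raise_flag).
Premise 2 is O(¬raise_flag ⊃ sanitize_area); since O(¬raise_flag), deontic closure gives O(sanitize_area).
The contrapositive of premise 7 (O(timestamp_policy ⊃ ¬sanitize_area)) is O(sanitize_area ⊃ ¬timestamp_policy), and O(sanitize_area) is already established, so O(¬timestamp_policy).
Premise 9, O(void_entry ⊃ timestamp_policy), contraposes to O(¬timestamp_policy ⊃ ¬void_entry); with O(¬timestamp_policy) we get O(¬void_entry).
From O(¬void_entry) and premise 10, O(¬void_entry ⊃ authorize_dataset), we obtain O(authorize_dataset).
So O(authorize_dataset) holds — authorize_dataset is obligatory. None of the other listed options is made obligatory by any chain of premises.

authorize_dataset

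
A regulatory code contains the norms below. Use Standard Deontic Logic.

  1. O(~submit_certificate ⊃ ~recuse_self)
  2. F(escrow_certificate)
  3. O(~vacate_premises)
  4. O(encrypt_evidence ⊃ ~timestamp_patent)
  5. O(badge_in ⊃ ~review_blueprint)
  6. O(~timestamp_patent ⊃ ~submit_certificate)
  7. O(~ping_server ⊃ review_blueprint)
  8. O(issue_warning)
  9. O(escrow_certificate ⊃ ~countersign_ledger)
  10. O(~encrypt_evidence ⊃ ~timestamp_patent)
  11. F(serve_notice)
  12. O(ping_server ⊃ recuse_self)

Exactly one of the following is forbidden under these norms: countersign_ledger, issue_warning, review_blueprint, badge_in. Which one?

badge_in

By case analysis on ~encrypt_evidence: premise 10 gives O(~encrypt_evidence ⊃ ~timestamp_patent) and premise 4 gives O(encrypt_evidence ⊃ ~timestamp_patent), so O(~timestamp_patent) either way.
Applying K to premise 6 (O(~timestamp_patent ⊃ ~submit_certificate)) and O(~timestamp_patent) yields O(~submit_certificate).
With premise 1, O(~submit_certificate ⊃ ~recuse_self), the K-axiom yields O(~recuse_self).
Premise 12, O(ping_server ⊃ recuse_self), contraposes to O(~recuse_self ⊃ ~ping_server); with O(~recuse_self) we get O(~ping_server).
Premise 7 is O(~ping_server ⊃ review_blueprint); since O(~ping_server), deontic closure gives O(review_blueprint).
The contrapositive of premise 5 (O(badge_in ⊃ ~review_blueprint)) is O(review_blueprint ⊃ ~badge_in), and O(review_blueprint) is already established, so O(~badge_in).
So O(~badge_in) holds, i.e. badge_in is forbidden. None of the other listed options is forbidden under the premises.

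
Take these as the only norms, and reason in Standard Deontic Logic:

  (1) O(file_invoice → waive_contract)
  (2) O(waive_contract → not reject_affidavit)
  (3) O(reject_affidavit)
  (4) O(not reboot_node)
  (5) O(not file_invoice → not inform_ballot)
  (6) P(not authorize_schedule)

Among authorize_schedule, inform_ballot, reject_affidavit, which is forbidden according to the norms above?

inform_ballot

Premise 3 states O(reject_affidavit) outright.
The contrapositive of premise 2 (O(waive_contract → not reject_affidavit)) is O(reject_affidavit → not waive_contract), and O(reject_affidavit) is already established, so O(not waive_contract).
Premise 1, O(file_invoice → waive_contract), contraposes to O(not waive_contract → not file_invoice); with O(not waive_contract) we get O(not file_invoice).
Applying K to premise 5 (O(not file_invoice → not inform_ballot)) and O(not file_invoice) yields O(not inform_ballot).
So O(not inform_ballot) holds, i.e. inform_ballot is forbidden. None of the other listed options is forbidden under the premises.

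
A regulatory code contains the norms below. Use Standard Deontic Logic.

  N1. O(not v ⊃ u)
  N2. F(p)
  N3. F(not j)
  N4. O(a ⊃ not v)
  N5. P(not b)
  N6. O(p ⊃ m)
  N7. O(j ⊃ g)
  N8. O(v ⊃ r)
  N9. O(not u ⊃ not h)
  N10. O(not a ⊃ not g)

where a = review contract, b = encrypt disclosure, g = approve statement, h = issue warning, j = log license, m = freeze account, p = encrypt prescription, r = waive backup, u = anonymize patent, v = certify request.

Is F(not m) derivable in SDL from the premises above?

Premise 6 is O(p ⊃ m), but O(p) is not derivable from the premises, so it does not yield O(m).
No other premise forces O(m). An ideal world satisfying every premise can still have not m true, so F(not m) is not derivable.

No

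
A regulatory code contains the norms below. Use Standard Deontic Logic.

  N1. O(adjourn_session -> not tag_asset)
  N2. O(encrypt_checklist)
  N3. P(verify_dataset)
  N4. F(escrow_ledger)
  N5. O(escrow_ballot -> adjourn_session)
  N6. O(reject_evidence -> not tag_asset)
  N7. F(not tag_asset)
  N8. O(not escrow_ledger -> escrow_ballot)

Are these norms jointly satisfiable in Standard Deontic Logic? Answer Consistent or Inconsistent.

Inconsistent

Premise 4 is F(escrow_ledger), i.e. O(not escrow_ledger).
With premise 8, O(not escrow_ledger -> escrow_ballot), the K-axiom yields O(escrow_ballot).
Premise 5 is O(escrow_ballot -> adjourn_session); since O(escrow_ballot), deontic closure gives O(adjourn_session).
From O(adjourn_session) and premise 1, O(adjourn_session -> not tag_asset), we obtain O(not tag_asset).
However, F(not tag_asset) at premise 7 amounts to O(tag_asset).
We now have both O(not tag_asset) and O(tag_asset) — tag_asset is simultaneously obligatory and forbidden, violating the D-axiom.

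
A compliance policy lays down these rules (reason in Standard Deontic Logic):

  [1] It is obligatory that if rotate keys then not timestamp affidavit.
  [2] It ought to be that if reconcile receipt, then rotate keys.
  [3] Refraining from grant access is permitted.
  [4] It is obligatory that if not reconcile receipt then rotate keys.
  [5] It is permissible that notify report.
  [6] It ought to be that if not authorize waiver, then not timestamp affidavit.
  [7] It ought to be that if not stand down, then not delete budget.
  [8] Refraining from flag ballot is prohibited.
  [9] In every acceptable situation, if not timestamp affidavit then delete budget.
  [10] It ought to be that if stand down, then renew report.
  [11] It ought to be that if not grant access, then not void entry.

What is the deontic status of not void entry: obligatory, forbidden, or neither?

Premise 11 is O(¬grant_access → ¬void_entry), but O(¬grant_access) is not derivable from the premises (the permission P(¬grant_access) asserts only ¬O(grant_access), not O(¬grant_access)), so it does not yield O(¬void_entry).
No premise or chain of K-axiom applications forces O(¬void_entry), and none forces O(void_entry). So ¬void_entry is neither obligatory nor forbidden under these norms.

Neither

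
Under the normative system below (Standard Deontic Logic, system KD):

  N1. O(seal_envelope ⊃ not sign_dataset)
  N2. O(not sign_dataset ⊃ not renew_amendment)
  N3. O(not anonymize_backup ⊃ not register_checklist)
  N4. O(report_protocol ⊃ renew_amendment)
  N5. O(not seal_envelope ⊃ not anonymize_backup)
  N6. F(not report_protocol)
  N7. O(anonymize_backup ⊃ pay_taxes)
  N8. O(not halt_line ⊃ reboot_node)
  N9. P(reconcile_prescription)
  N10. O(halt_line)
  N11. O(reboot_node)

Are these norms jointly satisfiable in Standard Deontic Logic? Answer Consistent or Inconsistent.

Premise 8 is O(not halt_line ⊃ reboot_node); even if O(reboot_node) held, inferring O(not halt_line) would be affirming the consequent — invalid.
So O(not halt_line) is not derivable, and the apparent clash with O(halt_line) does not arise.
A world satisfying every obligation exists (e.g. anonymize_backup=false, halt_line=true, pay_taxes=false, reboot_node=true, reconcile_prescription=false, register_checklist=false, renew_amendment=true, report_protocol=true, seal_envelope=false, sign_dataset=true); no atom is both obligatory and forbidden, so the set is consistent.

Consistent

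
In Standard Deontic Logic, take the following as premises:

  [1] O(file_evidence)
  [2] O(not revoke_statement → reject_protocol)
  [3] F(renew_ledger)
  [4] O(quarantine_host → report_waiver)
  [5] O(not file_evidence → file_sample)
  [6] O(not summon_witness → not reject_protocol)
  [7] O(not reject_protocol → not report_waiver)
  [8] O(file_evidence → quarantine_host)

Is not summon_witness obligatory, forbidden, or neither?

Forbidden

Premise 1 states O(file_evidence) outright.
Applying K to premise 8 (O(file_evidence → quarantine_host)) and O(file_evidence) yields O(quarantine_host).
Applying K to premise 4 (O(quarantine_host → report_waiver)) and O(quarantine_host) yields O(report_waiver).
Premise 7, O(not reject_protocol → not report_waiver), contraposes to O(report_waiver → reject_protocol); with O(report_waiver) we get O(reject_protocol).
Premise 6 is O(not summon_witness → not reject_protocol); contrapositively O(reject_protocol → summon_witness). Since O(reject_protocol) holds, K gives O(summon_witness).
Premises 2, 3, 5 do not contribute to this derivation.
Thus O(summon_witness), which is F(not summon_witness): not summon_witness is forbidden.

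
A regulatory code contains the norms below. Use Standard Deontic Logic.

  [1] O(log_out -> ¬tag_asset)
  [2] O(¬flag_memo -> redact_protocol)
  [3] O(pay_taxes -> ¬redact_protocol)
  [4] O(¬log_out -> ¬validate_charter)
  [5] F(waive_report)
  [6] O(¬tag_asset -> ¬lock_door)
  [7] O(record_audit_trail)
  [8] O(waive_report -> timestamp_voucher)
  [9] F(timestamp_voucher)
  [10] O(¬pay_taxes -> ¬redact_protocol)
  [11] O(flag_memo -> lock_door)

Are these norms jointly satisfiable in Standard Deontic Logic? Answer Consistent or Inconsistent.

Consistent

Premise 8 is O(waive_report -> timestamp_voucher), but O(waive_report) is not derivable from the premises, so it does not yield O(timestamp_voucher).
So O(timestamp_voucher) is not derivable, and the apparent clash with O(¬timestamp_voucher) does not arise.
A world satisfying every obligation exists (e.g. flag_memo=true, lock_door=true, log_out=false, pay_taxes=false, record_audit_trail=true, redact_protocol=false, tag_asset=true, timestamp_voucher=false, validate_charter=false, waive_report=false); no atom is both obligatory and forbidden, so the set is consistent.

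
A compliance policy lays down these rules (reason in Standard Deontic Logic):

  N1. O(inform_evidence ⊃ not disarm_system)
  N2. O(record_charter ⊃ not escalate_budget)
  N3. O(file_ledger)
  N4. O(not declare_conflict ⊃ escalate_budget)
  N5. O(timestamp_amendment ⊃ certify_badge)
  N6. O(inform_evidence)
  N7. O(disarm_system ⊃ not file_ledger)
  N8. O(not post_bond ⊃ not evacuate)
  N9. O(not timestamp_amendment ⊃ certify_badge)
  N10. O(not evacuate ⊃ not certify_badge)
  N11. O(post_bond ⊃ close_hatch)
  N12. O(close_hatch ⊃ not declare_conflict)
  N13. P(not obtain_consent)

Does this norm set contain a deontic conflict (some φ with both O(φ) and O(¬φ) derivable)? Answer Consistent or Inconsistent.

Premise 7 is O(disarm_system ⊃ not file_ledger), but O(disarm_system) is not derivable from the premises, so it does not yield O(not file_ledger).
So O(not file_ledger) is not derivable, and the apparent clash with O(file_ledger) does not arise.
A world satisfying every obligation exists (e.g. certify_badge=true, close_hatch=true, declare_conflict=false, disarm_system=false, escalate_budget=true, evacuate=true, file_ledger=true, inform_evidence=true, obtain_consent=false, post_bond=true, record_charter=false, timestamp_amendment=false); no atom is both obligatory and forbidden, so the set is consistent.

Consistent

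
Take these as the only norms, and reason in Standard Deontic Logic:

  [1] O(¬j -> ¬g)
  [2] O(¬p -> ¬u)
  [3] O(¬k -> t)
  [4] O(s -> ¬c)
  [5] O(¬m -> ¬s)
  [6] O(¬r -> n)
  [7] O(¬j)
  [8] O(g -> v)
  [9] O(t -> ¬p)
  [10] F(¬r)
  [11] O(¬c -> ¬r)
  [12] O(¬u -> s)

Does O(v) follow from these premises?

Premise 8 is O(g -> v), but O(g) is not derivable from the premises, so it does not yield O(v).
No other premise forces O(v). An ideal world satisfying every premise can still have v false, so O(v) is not derivable.

No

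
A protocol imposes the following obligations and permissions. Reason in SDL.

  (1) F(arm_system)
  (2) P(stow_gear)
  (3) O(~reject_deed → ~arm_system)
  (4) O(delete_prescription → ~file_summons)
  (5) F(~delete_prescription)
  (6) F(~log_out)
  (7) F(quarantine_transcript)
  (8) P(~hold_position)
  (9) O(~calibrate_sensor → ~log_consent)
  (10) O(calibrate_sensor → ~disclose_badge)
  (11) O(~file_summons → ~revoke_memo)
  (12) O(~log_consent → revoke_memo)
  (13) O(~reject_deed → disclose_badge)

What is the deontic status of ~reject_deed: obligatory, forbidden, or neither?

Premise 5 is F(~delete_prescription), i.e. O(delete_prescription).
With premise 4, O(delete_prescription → ~file_summons), the K-axiom yields O(~file_summons).
Premise 11 is O(~file_summons → ~revoke_memo); since O(~file_summons), deontic closure gives O(~revoke_memo).
Premise 12 is O(~log_consent → revoke_memo); contrapositively O(~revoke_memo → log_consent). Since O(~revoke_memo) holds, K gives O(log_consent).
Premise 9 is O(~calibrate_sensor → ~log_consent); contrapositively O(log_consent → calibrate_sensor). Since O(log_consent) holds, K gives O(calibrate_sensor).
Premise 10 is O(calibrate_sensor → ~disclose_badge); since O(calibrate_sensor), deontic closure gives O(~disclose_badge).
The contrapositive of premise 13 (O(~reject_deed → disclose_badge)) is O(~disclose_badge → reject_deed), and O(~disclose_badge) is already established, so O(reject_deed).
Premises 1, 2, 3, 6, 7, 8 do not contribute to this derivation.
Thus O(reject_deed), which is F(~reject_deed): ~reject_deed is forbidden.

Forbidden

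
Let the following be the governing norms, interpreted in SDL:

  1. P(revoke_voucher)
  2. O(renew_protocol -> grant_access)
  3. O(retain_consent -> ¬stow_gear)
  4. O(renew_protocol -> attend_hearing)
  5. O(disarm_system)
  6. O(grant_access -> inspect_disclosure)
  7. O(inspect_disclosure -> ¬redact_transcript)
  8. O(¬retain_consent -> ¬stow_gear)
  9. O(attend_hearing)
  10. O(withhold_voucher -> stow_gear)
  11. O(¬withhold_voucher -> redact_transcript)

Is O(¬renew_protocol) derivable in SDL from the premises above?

Yes

Premises 3 and 8 are O(retain_consent -> ¬stow_gear) and O(¬retain_consent -> ¬stow_gear); every ideal world satisfies retain_consent or ¬retain_consent, so in either case ¬stow_gear holds — hence O(¬stow_gear).
The contrapositive of premise 10 (O(withhold_voucher -> stow_gear)) is O(¬stow_gear -> ¬withhold_voucher), and O(¬stow_gear) is already established, so O(¬withhold_voucher).
With premise 11, O(¬withhold_voucher -> redact_transcript), the K-axiom yields O(redact_transcript).
Premise 7, O(inspect_disclosure -> ¬redact_transcript), contraposes to O(redact_transcript -> ¬inspect_disclosure); with O(redact_transcript) we get O(¬inspect_disclosure).
Premise 6 is O(grant_access -> inspect_disclosure); contrapositively O(¬inspect_disclosure -> ¬grant_access). Since O(¬inspect_disclosure) holds, K gives O(¬grant_access).
The contrapositive of premise 2 (O(renew_protocol -> grant_access)) is O(¬grant_access -> ¬renew_protocol), and O(¬grant_access) is already established, so O(¬renew_protocol).
Premises 1, 4, 5, 9 do not contribute to this derivation.
So O(¬renew_protocol) follows.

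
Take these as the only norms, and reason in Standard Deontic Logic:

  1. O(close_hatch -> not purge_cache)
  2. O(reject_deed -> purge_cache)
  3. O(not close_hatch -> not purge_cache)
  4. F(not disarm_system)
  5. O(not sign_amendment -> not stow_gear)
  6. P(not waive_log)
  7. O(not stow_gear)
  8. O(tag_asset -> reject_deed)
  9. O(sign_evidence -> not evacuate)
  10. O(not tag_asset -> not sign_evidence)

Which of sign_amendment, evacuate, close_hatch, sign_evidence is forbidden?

Premises 3 and 1 are O(not close_hatch -> not purge_cache) and O(close_hatch -> not purge_cache); every ideal world satisfies not close_hatch or close_hatch, so in either case not purge_cache holds — hence O(not purge_cache).
Premise 2, O(reject_deed -> purge_cache), contraposes to O(not purge_cache -> not reject_deed); with O(not purge_cache) we get O(not reject_deed).
Premise 8, O(tag_asset -> reject_deed), contraposes to O(not reject_deed -> not tag_asset); with O(not reject_deed) we get O(not tag_asset).
From O(not tag_asset) and premise 10, O(not tag_asset -> not sign_evidence), we obtain O(not sign_evidence).
So O(not sign_evidence) holds, i.e. sign_evidence is forbidden. None of the other listed options is forbidden under the premises.

sign_evidence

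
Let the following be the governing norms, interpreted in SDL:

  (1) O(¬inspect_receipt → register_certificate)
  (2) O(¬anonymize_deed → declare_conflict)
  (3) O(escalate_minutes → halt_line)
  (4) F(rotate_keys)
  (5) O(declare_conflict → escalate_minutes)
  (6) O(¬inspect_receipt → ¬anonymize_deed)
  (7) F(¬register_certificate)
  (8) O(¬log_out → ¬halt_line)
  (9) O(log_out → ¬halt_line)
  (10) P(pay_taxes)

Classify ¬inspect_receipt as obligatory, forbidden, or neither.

Premises 9 and 8 cover both cases: O(log_out → ¬halt_line) and O(¬log_out → ¬halt_line). Since log_out ∨ ¬log_out is a tautology, O(¬halt_line) follows.
Premise 3 is O(escalate_minutes → halt_line); contrapositively O(¬halt_line → ¬escalate_minutes). Since O(¬halt_line) holds, K gives O(¬escalate_minutes).
The contrapositive of premise 5 (O(declare_conflict → escalate_minutes)) is O(¬escalate_minutes → ¬declare_conflict), and O(¬escalate_minutes) is already established, so O(¬declare_conflict).
Premise 2 is O(¬anonymize_deed → declare_conflict); contrapositively O(¬declare_conflict → anonymize_deed). Since O(¬declare_conflict) holds, K gives O(anonymize_deed).
Premise 6, O(¬inspect_receipt → ¬anonymize_deed), contraposes to O(anonymize_deed → inspect_receipt); with O(anonymize_deed) we get O(inspect_receipt).
Premises 1, 4, 7, 10 do not contribute to this derivation.
Thus O(inspect_receipt), which is F(¬inspect_receipt): ¬inspect_receipt is forbidden.

Forbidden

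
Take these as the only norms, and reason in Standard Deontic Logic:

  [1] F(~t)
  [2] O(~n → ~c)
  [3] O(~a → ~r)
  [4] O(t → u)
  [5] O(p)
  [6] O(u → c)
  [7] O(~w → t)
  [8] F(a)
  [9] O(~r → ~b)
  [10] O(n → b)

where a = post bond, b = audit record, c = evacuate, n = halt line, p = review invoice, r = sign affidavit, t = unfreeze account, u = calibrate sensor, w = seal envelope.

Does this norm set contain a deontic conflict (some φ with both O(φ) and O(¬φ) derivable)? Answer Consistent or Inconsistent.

Inconsistent

Premise 1 is F(~t), i.e. O(t).
Applying K to premise 4 (O(t → u)) and O(t) yields O(u).
From O(u) and premise 6, O(u → c), we obtain O(c).
The contrapositive of premise 2 (O(~n → ~c)) is O(c → n), and O(c) is already established, so O(n).
Applying K to premise 10 (O(n → b)) and O(n) yields O(b).
Premise 9 is O(~r → ~b); contrapositively O(b → r). Since O(b) holds, K gives O(r).
Premise 3, O(~a → ~r), contraposes to O(r → a); with O(r) we get O(a).
Yet premise 8 is F(a), i.e. O(~a).
We now have both O(a) and O(~a) — a is simultaneously obligatory and forbidden, violating the D-axiom.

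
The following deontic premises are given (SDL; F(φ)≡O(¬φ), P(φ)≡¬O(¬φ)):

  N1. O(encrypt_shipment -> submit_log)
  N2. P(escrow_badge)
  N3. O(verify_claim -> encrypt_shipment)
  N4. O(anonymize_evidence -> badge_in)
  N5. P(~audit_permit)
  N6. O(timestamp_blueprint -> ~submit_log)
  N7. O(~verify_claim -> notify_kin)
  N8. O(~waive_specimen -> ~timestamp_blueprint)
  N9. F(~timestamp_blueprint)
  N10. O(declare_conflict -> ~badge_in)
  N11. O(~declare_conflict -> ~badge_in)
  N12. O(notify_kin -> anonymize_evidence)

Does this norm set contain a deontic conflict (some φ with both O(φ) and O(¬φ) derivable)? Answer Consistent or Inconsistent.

Inconsistent

Premises 11 and 10 are O(~declare_conflict -> ~badge_in) and O(declare_conflict -> ~badge_in); every ideal world satisfies ~declare_conflict or declare_conflict, so in either case ~badge_in holds — hence O(~badge_in).
The contrapositive of premise 4 (O(anonymize_evidence -> badge_in)) is O(~badge_in -> ~anonymize_evidence), and O(~badge_in) is already established, so O(~anonymize_evidence).
Premise 12 is O(notify_kin -> anonymize_evidence); contrapositively O(~anonymize_evidence -> ~notify_kin). Since O(~anonymize_evidence) holds, K gives O(~notify_kin).
Premise 7, O(~verify_claim -> notify_kin), contraposes to O(~notify_kin -> verify_claim); with O(~notify_kin) we get O(verify_claim).
With premise 3, O(verify_claim -> encrypt_shipment), the K-axiom yields O(encrypt_shipment).
Premise 1 is O(encrypt_shipment -> submit_log); since O(encrypt_shipment), deontic closure gives O(submit_log).
Premise 6 is O(timestamp_blueprint -> ~submit_log); contrapositively O(submit_log -> ~timestamp_blueprint). Since O(submit_log) holds, K gives O(~timestamp_blueprint).
Yet premise 9 is F(~timestamp_blueprint), i.e. O(timestamp_blueprint).
We now have both O(~timestamp_blueprint) and O(timestamp_blueprint) — timestamp_blueprint is simultaneously obligatory and forbidden, violating the D-axiom.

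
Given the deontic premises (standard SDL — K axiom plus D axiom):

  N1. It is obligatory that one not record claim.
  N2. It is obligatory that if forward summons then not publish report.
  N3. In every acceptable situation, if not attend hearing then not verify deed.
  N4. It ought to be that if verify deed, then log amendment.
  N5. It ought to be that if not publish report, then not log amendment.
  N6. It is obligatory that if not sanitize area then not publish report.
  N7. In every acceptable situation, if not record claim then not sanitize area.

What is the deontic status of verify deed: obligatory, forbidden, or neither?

From premise 1 we have O(¬record_claim).
From O(¬record_claim) and premise 7, O(¬record_claim → ¬sanitize_area), we obtain O(¬sanitize_area).
From O(¬sanitize_area) and premise 6, O(¬sanitize_area → ¬publish_report), we obtain O(¬publish_report).
Premise 5 is O(¬publish_report → ¬log_amendment); since O(¬publish_report), deontic closure gives O(¬log_amendment).
Premise 4, O(verify_deed → log_amendment), contraposes to O(¬log_amendment → ¬verify_deed); with O(¬log_amendment) we get O(¬verify_deed).
Premises 2, 3 do not contribute to this derivation.
Thus O(¬verify_deed), which is F(verify_deed): verify_deed is forbidden.

Forbidden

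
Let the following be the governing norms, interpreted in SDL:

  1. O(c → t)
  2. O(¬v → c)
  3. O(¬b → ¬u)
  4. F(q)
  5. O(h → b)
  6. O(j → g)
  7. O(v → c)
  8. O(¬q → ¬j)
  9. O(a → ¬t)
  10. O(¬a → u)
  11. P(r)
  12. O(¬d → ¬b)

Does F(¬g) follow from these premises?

No

Premise 6 is O(j → g), but O(j) is not derivable from the premises, so it does not yield O(g).
No other premise forces O(g). An ideal world satisfying every premise can still have ¬g true, so F(¬g) is not derivable.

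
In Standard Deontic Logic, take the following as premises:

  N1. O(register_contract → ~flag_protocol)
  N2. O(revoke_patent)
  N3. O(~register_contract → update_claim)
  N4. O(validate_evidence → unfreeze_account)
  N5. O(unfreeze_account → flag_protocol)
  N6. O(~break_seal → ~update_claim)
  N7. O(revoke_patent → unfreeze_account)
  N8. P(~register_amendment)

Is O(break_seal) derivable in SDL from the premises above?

Premise 2 gives O(revoke_patent).
With premise 7, O(revoke_patent → unfreeze_account), the K-axiom yields O(unfreeze_account).
With premise 5, O(unfreeze_account → flag_protocol), the K-axiom yields O(flag_protocol).
Premise 1, O(register_contract → ~flag_protocol), contraposes to O(flag_protocol → ~register_contract); with O(flag_protocol) we get O(~register_contract).
From O(~register_contract) and premise 3, O(~register_contract → update_claim), we obtain O(update_claim).
The contrapositive of premise 6 (O(~break_seal → ~update_claim)) is O(update_claim → break_seal), and O(update_claim) is already established, so O(break_seal).
Premises 4, 8 do not contribute to this derivation.
So O(break_seal) follows.

Yes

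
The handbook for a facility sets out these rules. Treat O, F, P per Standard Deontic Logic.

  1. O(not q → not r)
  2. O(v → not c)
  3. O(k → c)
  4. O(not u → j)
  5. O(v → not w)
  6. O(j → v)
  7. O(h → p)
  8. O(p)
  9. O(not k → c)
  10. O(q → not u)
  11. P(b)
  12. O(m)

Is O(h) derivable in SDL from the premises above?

Premise 7 is O(h → p); even if O(p) held, inferring O(h) would be affirming the consequent — invalid.
No other premise forces O(h). An ideal world satisfying every premise can still have h false, so O(h) is not derivable.

No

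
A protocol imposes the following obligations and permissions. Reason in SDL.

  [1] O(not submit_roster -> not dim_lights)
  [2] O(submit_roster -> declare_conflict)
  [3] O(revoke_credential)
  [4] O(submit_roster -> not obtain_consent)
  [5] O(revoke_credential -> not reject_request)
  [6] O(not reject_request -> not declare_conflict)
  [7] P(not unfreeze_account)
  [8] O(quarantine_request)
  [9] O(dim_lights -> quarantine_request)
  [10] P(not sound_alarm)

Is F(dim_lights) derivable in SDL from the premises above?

Yes

Premise 3 gives O(revoke_credential).
With premise 5, O(revoke_credential -> not reject_request), the K-axiom yields O(not reject_request).
Applying K to premise 6 (O(not reject_request -> not declare_conflict)) and O(not reject_request) yields O(not declare_conflict).
Premise 2 is O(submit_roster -> declare_conflict); contrapositively O(not declare_conflict -> not submit_roster). Since O(not declare_conflict) holds, K gives O(not submit_roster).
From O(not submit_roster) and premise 1, O(not submit_roster -> not dim_lights), we obtain O(not dim_lights).
Premises 4, 7, 8, 9, 10 do not contribute to this derivation.
So O(not dim_lights) holds, i.e. F(dim_lights). The claim follows.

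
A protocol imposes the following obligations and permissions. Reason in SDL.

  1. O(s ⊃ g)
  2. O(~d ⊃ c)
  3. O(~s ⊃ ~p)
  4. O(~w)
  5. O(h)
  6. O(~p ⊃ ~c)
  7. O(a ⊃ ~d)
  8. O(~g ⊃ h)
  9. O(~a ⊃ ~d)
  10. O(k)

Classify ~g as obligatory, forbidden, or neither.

Forbidden

Premises 7 and 9 cover both cases: O(a ⊃ ~d) and O(~a ⊃ ~d). Since a ∨ ~a is a tautology, O(~d) follows.
Applying K to premise 2 (O(~d ⊃ c)) and O(~d) yields O(c).
The contrapositive of premise 6 (O(~p ⊃ ~c)) is O(c ⊃ p), and O(c) is already established, so O(p).
The contrapositive of premise 3 (O(~s ⊃ ~p)) is O(p ⊃ s), and O(p) is already established, so O(s).
Premise 1 is O(s ⊃ g); since O(s), deontic closure gives O(g).
Premises 4, 5, 8, 10 do not contribute to this derivation.
Thus O(g), which is F(~g): ~g is forbidden.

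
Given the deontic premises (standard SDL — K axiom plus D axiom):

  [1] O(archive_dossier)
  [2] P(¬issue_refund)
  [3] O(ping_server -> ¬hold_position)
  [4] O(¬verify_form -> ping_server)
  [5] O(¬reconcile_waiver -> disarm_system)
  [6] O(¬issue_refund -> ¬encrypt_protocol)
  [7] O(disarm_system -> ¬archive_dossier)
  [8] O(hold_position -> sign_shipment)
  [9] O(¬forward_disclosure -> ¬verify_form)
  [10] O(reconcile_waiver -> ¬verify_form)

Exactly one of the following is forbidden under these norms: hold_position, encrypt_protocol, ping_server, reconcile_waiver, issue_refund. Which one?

hold_position

From premise 1 we have O(archive_dossier).
Premise 7, O(disarm_system -> ¬archive_dossier), contraposes to O(archive_dossier -> ¬disarm_system); with O(archive_dossier) we get O(¬disarm_system).
The contrapositive of premise 5 (O(¬reconcile_waiver -> disarm_system)) is O(¬disarm_system -> reconcile_waiver), and O(¬disarm_system) is already established, so O(reconcile_waiver).
Applying K to premise 10 (O(reconcile_waiver -> ¬verify_form)) and O(reconcile_waiver) yields O(¬verify_form).
From O(¬verify_form) and premise 4, O(¬verify_form -> ping_server), we obtain O(ping_server).
From O(ping_server) and premise 3, O(ping_server -> ¬hold_position), we obtain O(¬hold_position).
So O(¬hold_position) holds, i.e. hold_position is forbidden. None of the other listed options is forbidden under the premises.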